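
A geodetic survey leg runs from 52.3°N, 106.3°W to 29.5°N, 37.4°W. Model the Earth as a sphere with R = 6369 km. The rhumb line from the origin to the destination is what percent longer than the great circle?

2.9%

Great circle: σ = 0.9506 rad → d_gc = Rσ = 6054.1 km
Rhumb: Δφ = -0.3979, Δλ = +1.2025, Δψ = -0.5354, q = Δφ/Δψ = 0.7432 → d_rh = R√(Δφ²+q²Δλ²) = 6230.8 km
Excess = (6230.8 − 6054.1) / 6054.1 = 176.7 / 6054.1 = 2.92% ≈ 2.9%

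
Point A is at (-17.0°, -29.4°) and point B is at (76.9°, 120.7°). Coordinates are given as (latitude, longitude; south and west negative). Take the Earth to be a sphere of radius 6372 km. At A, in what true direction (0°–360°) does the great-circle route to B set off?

N = sin Δλ·cos φ₂ = +0.1130;  D = cos φ₁ sin φ₂ − sin φ₁ cos φ₂ cos Δλ = +0.8740
initial course = atan2(N, D) = 7.37°

7.4°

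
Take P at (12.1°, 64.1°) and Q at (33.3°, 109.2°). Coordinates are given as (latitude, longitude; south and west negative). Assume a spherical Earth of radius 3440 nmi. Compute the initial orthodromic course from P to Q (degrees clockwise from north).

θ = atan2( sin Δλ·cos φ₂ ,  cos φ₁ sin φ₂ − sin φ₁ cos φ₂ cos Δλ )
  = atan2(+0.5920, +0.4132) = 55.09°

55.1°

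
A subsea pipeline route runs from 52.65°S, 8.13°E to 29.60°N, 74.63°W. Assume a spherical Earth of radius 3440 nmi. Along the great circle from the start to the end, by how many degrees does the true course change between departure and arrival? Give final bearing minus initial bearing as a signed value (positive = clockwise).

At departure: θ₁ = atan2(sin Δλ cos φ₂, cos φ₁ sin φ₂ − sin φ₁ cos φ₂ cos Δλ) = 294.15°
At arrival: θ₂ = atan2(sin Δλ cos φ₁, −cos φ₂ sin φ₁ + sin φ₂ cos φ₁ cos Δλ) = 320.46°
Δθ = θ₂ − θ₁ = +26.3°

+26.3°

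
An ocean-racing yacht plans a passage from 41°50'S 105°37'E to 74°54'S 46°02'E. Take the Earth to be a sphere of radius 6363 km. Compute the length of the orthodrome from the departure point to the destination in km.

4673 km

cos σ = sin φ₁ sin φ₂ + cos φ₁ cos φ₂ cos Δλ
      = sin(-41.83°)sin(-74.90°) + cos(-41.83°)cos(-74.90°)cos(-59.58°) = 0.7422
σ = 42.080° → d = Rσ = 6363·0.73444 = 4673 km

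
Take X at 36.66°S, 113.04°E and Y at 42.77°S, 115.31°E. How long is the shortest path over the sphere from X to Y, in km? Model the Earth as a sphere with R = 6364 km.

Haversine: a = sin²(Δφ/2)+cos φ₁ cos φ₂ sin²(Δλ/2) = 0.00307;  σ = 2·atan2(√a,√(1−a))
σ = 6.354° → d = Rσ = 6364·0.11090 = 706 km

706 km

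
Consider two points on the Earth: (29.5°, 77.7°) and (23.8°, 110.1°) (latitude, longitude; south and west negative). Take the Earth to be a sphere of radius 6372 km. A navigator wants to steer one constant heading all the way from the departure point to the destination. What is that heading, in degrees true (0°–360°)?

Δψ = ln[tan(π/4+φ₂/2)/tan(π/4+φ₁/2)] = -0.1114
Δλ = +0.5655 rad (taken the short way round)
course = atan2(Δλ, Δψ) = 101.14°

101.1°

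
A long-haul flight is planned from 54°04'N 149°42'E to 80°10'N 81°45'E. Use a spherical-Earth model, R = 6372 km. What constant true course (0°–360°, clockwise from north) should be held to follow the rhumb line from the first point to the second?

Meridional parts: M(φ₁)=+1.1262, M(φ₂)=+2.4531 → ΔM = +1.3270;  Δλ = -1.1860 rad
tan C = Δλ / ΔM = -0.8937 → C = 318.21°

318.2°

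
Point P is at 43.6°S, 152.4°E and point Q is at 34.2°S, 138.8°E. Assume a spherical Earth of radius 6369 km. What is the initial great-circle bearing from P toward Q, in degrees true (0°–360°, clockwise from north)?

N = sin Δλ·cos φ₂ = -0.1945;  D = cos φ₁ sin φ₂ − sin φ₁ cos φ₂ cos Δλ = +0.1473
initial course = atan2(N, D) = 307.15°

307.1°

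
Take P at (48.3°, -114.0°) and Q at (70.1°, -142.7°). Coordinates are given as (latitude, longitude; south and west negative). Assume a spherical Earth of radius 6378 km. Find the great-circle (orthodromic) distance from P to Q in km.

Haversine: a = sin²(Δφ/2)+cos φ₁ cos φ₂ sin²(Δλ/2) = 0.04967;  σ = 2·atan2(√a,√(1−a))
σ = 25.754° → d = Rσ = 6378·0.44949 = 2867 km

2867 km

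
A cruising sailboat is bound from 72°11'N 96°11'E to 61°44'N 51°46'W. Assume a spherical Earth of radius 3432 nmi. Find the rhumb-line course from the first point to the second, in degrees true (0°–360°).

259.6°

Δψ = ln[tan(π/4+φ₂/2)/tan(π/4+φ₁/2)] = -0.4740
Δλ = -2.5822 rad (taken the short way round)
course = atan2(Δλ, Δψ) = 259.60°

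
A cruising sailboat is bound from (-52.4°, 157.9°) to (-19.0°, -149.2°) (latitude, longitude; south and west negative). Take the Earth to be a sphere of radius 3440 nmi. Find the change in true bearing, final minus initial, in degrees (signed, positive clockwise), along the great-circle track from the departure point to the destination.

-33.7°

Initial bearing θ₁ = atan2(sin Δλ cos φ₂, cos φ₁ sin φ₂ − sin φ₁ cos φ₂ cos Δλ) = 71.44°
Final bearing θ₂ = (initial bearing from the destination back to the start) + 180° = 37.71°
Δθ = θ₂ − θ₁ = -33.7°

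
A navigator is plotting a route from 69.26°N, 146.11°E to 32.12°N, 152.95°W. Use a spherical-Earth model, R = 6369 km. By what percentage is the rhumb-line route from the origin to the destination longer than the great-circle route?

3.1%

Great circle: σ = 0.8725 rad → d_gc = Rσ = 5556.9 km
Rhumb: Δφ = -0.6482, Δλ = +1.0636, Δψ = -1.1058, q = Δφ/Δψ = 0.5862 → d_rh = R√(Δφ²+q²Δλ²) = 5728.2 km
Excess = (5728.2 − 5556.9) / 5556.9 = 171.3 / 5556.9 = 3.08% ≈ 3.1%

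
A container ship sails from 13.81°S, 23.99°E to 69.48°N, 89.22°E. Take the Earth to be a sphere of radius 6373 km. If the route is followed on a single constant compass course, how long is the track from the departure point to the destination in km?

Δψ = ln[tan(π/4+φ₂/2)/tan(π/4+φ₁/2)] = +1.9526;  Δφ = +1.4537 rad,  Δλ = +1.1385 rad
q = Δφ/Δψ = 0.7445
d = R·√(Δφ² + q²Δλ²) = 6373·1.68273 = 10724 km

10724 km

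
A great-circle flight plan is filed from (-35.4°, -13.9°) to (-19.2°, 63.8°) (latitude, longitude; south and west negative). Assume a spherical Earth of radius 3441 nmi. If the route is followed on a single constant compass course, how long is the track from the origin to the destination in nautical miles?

4239 nmi

Δψ = ln[tan(π/4+φ₂/2)/tan(π/4+φ₁/2)] = +0.3198;  Δφ = +0.2827 rad,  Δλ = +1.3561 rad
q = Δφ/Δψ = 0.8841
d = R·√(Δφ² + q²Δλ²) = 3441·1.23178 = 4239 nmi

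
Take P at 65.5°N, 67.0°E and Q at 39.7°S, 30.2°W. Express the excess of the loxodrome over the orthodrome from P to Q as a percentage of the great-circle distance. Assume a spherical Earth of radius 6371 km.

2.1%

Great circle: σ = 2.2411 rad → d_gc = Rσ = 14278.2 km
Rhumb: Δφ = -1.8361, Δλ = -1.6965, Δψ = -2.2834, q = Δφ/Δψ = 0.8041 → d_rh = R√(Δφ²+q²Δλ²) = 14572.9 km
Excess = (14572.9 − 14278.2) / 14278.2 = 294.7 / 14278.2 = 2.06% ≈ 2.1%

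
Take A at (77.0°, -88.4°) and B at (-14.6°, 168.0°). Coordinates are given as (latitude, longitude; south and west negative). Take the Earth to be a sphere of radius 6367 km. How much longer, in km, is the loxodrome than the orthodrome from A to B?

Great circle: cos σ = sin φ₁ sin φ₂ + cos φ₁ cos φ₂ cos Δλ,  σ = 1.8721 rad → d_gc = 11919.87 km
Rhumb line: Δψ = -2.4297, q = Δφ/Δψ = 0.6580, d_rh = R√(Δφ²+q²Δλ²) = 12688.36 km
Excess = 12688.36 − 11919.87 = 768.49 ≈ 768 km

768 km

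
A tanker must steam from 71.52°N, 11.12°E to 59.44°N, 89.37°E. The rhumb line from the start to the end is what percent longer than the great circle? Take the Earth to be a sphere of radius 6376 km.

6.9%

Great circle: σ = 0.5557 rad → d_gc = Rσ = 3543.4 km
Rhumb: Δφ = -0.2108, Δλ = +1.3657, Δψ = -0.5184, q = Δφ/Δψ = 0.4067 → d_rh = R√(Δφ²+q²Δλ²) = 3788.1 km
Excess = (3788.1 − 3543.4) / 3543.4 = 244.7 / 3543.4 = 6.91% ≈ 6.9%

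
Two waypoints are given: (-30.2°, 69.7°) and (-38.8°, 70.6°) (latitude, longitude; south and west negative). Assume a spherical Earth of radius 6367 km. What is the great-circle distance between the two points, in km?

Haversine: a = sin²(Δφ/2)+cos φ₁ cos φ₂ sin²(Δλ/2) = 0.00566;  σ = 2·atan2(√a,√(1−a))
σ = 8.632° → d = Rσ = 6367·0.15065 = 959 km

959 km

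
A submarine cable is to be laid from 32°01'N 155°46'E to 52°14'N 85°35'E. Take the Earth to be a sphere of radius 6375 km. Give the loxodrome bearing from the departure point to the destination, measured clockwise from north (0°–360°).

Δψ = ln[tan(π/4+φ₂/2)/tan(π/4+φ₁/2)] = +0.4824
Δλ = -1.2249 rad (taken the short way round)
course = atan2(Δλ, Δψ) = 291.50°

291.5°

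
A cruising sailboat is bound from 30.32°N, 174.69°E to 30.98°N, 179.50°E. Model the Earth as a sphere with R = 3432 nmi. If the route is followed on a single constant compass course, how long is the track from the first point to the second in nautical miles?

Δψ = ln[tan(π/4+φ₂/2)/tan(π/4+φ₁/2)] = +0.0134;  Δφ = +0.0115 rad,  Δλ = +0.0840 rad
q = Δφ/Δψ = 0.8603
d = R·√(Δφ² + q²Δλ²) = 3432·0.07313 = 251 nmi

251 nmi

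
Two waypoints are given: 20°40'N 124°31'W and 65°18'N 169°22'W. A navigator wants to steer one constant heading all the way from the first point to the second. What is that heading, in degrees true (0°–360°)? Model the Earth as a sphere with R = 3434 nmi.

Δψ = ln[tan(π/4+φ₂/2)/tan(π/4+φ₁/2)] = +1.1501
Δλ = -0.7828 rad (taken the short way round)
course = atan2(Δλ, Δψ) = 325.76°

325.8°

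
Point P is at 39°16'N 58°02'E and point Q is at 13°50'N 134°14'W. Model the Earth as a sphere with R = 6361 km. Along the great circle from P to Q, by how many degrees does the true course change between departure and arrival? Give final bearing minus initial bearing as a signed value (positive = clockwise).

Initial bearing θ₁ = atan2(sin Δλ cos φ₂, cos φ₁ sin φ₂ − sin φ₁ cos φ₂ cos Δλ) = 14.71°
Final bearing θ₂ = (initial bearing from the destination back to the start) + 180° = 168.32°
Δθ = θ₂ − θ₁ = +153.6°

+153.6°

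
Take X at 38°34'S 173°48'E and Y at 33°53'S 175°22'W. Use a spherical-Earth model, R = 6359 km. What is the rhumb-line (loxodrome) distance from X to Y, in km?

Rhumb course C = atan2(Δλ, Δψ) with Δψ = ln[tan(π/4+φ₂/2)/tan(π/4+φ₁/2)] = +0.1014, Δλ = +0.1891 → C = 61.80°
d = R·|Δφ| / |cos C| = 6359·0.08174 / 0.47256 = 1100 km

1100 km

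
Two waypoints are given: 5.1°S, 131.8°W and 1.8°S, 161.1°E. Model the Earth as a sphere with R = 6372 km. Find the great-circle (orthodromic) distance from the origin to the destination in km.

7455 km

Haversine: a = sin²(Δφ/2)+cos φ₁ cos φ₂ sin²(Δλ/2) = 0.30491;  σ = 2·atan2(√a,√(1−a))
σ = 67.034° → d = Rσ = 6372·1.16996 = 7455 km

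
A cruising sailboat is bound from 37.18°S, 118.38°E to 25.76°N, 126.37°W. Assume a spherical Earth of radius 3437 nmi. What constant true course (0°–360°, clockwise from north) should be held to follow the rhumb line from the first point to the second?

59.9°

Δψ = ln[tan(π/4+φ₂/2)/tan(π/4+φ₁/2)] = +1.1655
Δλ = +2.0115 rad (taken the short way round)
course = atan2(Δλ, Δψ) = 59.91°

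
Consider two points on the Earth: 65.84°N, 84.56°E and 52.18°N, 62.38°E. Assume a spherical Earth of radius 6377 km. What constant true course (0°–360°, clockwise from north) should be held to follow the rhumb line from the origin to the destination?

219.5°

Meridional parts: M(φ₁)=+1.5417, M(φ₂)=+1.0713 → ΔM = -0.4704;  Δλ = -0.3871 rad
tan C = Δλ / ΔM = +0.8229 → C = 219.45°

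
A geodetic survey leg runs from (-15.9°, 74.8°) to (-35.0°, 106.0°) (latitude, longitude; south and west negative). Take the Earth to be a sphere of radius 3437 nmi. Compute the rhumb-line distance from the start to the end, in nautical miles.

2032 nmi

Δψ = ln[tan(π/4+φ₂/2)/tan(π/4+φ₁/2)] = -0.3717;  Δφ = -0.3334 rad,  Δλ = +0.5445 rad
q = Δφ/Δψ = 0.8969
d = R·√(Δφ² + q²Δλ²) = 3437·0.59130 = 2032 nmi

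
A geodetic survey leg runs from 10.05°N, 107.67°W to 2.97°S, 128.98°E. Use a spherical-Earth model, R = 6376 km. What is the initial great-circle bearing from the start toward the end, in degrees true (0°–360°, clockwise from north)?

273.1°

N = sin Δλ·cos φ₂ = -0.8342;  D = cos φ₁ sin φ₂ − sin φ₁ cos φ₂ cos Δλ = +0.0448
initial course = atan2(N, D) = 273.07°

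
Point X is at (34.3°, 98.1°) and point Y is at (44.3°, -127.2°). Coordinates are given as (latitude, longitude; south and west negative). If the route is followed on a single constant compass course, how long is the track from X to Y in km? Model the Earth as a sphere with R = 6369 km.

11606 km

Δψ = ln[tan(π/4+φ₂/2)/tan(π/4+φ₁/2)] = +0.2262;  Δφ = +0.1745 rad,  Δλ = +2.3510 rad
q = Δφ/Δψ = 0.7715
d = R·√(Δφ² + q²Δλ²) = 6369·1.82223 = 11606 km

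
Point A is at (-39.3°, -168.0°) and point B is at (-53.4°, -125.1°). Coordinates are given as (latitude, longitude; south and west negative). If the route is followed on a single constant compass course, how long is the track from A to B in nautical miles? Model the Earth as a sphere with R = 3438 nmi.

1955 nmi

Δψ = ln[tan(π/4+φ₂/2)/tan(π/4+φ₁/2)] = -0.3594;  Δφ = -0.2461 rad,  Δλ = +0.7487 rad
q = Δφ/Δψ = 0.6846
d = R·√(Δφ² + q²Δλ²) = 3438·0.56863 = 1955 nmi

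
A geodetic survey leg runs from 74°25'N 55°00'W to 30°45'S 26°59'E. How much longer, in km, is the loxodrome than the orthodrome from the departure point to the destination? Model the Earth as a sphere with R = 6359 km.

Great circle: cos σ = sin φ₁ sin φ₂ + cos φ₁ cos φ₂ cos Δλ,  σ = 2.0491 rad → d_gc = 13030.4 km
Rhumb line: Δψ = -2.5535, q = Δφ/Δψ = 0.7188, d_rh = R√(Δφ²+q²Δλ²) = 13379.6 km
Excess = 13379.6 − 13030.4 = 349.2 ≈ 349 km

349 km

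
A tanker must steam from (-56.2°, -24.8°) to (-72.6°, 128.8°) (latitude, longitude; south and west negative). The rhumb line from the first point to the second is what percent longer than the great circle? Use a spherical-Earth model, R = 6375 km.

Great circle: σ = 0.8711 rad → d_gc = Rσ = 5553.5 km
Rhumb: Δφ = -0.2862, Δλ = +2.6808, Δψ = -0.6859, q = Δφ/Δψ = 0.4173 → d_rh = R√(Δφ²+q²Δλ²) = 7362.0 km
Excess = (7362.0 − 5553.5) / 5553.5 = 1808.5 / 5553.5 = 32.57% ≈ 32.6%

32.6%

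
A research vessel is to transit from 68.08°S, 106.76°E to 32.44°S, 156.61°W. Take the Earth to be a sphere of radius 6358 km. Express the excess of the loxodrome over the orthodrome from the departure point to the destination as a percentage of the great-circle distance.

8.4%

Great circle: σ = 1.0914 rad → d_gc = Rσ = 6939.0 km
Rhumb: Δφ = +0.6220, Δλ = +1.6865, Δψ = +1.0426, q = Δφ/Δψ = 0.5966 → d_rh = R√(Δφ²+q²Δλ²) = 7521.4 km
Excess = (7521.4 − 6939.0) / 6939.0 = 582.4 / 6939.0 = 8.39% ≈ 8.4%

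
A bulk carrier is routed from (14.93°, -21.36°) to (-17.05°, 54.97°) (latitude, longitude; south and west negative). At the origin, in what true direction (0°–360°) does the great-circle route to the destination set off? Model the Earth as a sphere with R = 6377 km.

N = sin Δλ·cos φ₂ = +0.9290;  D = cos φ₁ sin φ₂ − sin φ₁ cos φ₂ cos Δλ = -0.3415
initial course = atan2(N, D) = 110.19°

110.2°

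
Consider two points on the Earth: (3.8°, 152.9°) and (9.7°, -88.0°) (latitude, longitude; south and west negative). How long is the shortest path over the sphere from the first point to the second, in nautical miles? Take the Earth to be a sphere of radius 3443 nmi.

7082 nmi

Haversine: a = sin²(Δφ/2)+cos φ₁ cos φ₂ sin²(Δλ/2) = 0.73358;  σ = 2·atan2(√a,√(1−a))
σ = 117.850° → d = Rσ = 3443·2.05687 = 7082 nmi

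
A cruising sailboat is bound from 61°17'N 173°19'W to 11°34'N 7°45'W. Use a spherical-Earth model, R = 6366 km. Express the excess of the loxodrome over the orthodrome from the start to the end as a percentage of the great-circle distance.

Great circle: σ = 1.8546 rad → d_gc = Rσ = 11806.4 km
Rhumb: Δφ = -0.8677, Δλ = +2.8897, Δψ = -1.1594, q = Δφ/Δψ = 0.7484 → d_rh = R√(Δφ²+q²Δλ²) = 14834.7 km
Excess = (14834.7 − 11806.4) / 11806.4 = 3028.3 / 11806.4 = 25.6496% ≈ 25.6%

25.6%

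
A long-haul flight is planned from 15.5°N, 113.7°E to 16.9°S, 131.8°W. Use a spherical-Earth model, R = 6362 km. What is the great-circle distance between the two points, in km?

cos σ = sin φ₁ sin φ₂ + cos φ₁ cos φ₂ cos Δλ
      = sin(15.50°)sin(-16.90°) + cos(15.50°)cos(-16.90°)cos(114.50°) = -0.4600
σ = 117.390° → d = Rσ = 6362·2.04884 = 13035 km

13035 km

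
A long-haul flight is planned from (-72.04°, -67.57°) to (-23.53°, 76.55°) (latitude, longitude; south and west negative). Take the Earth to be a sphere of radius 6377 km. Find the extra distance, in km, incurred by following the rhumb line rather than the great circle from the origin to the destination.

1917 km

Great circle: cos σ = sin φ₁ sin φ₂ + cos φ₁ cos φ₂ cos Δλ,  σ = 1.4195 rad → d_gc = 9052.2 km
Rhumb line: Δψ = +1.4223, q = Δφ/Δψ = 0.5953, d_rh = R√(Δφ²+q²Δλ²) = 10969.5 km
Excess = 10969.5 − 9052.2 = 1917.3 ≈ 1917 km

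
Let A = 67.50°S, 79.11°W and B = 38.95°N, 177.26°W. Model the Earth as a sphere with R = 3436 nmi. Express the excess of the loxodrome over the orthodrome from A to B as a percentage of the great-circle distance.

2.4%

Great circle: σ = 2.2433 rad → d_gc = Rσ = 7708.1 nmi
Rhumb: Δφ = +1.8579, Δλ = -1.7130, Δψ = +2.3541, q = Δφ/Δψ = 0.7892 → d_rh = R√(Δφ²+q²Δλ²) = 7895.1 nmi
Excess = (7895.1 − 7708.1) / 7708.1 = 187.0 / 7708.1 = 2.43% ≈ 2.4%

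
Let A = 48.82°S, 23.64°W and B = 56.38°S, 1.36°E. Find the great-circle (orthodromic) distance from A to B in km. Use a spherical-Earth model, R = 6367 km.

cos σ = sin φ₁ sin φ₂ + cos φ₁ cos φ₂ cos Δλ
      = sin(-48.82°)sin(-56.38°) + cos(-48.82°)cos(-56.38°)cos(25.00°) = 0.9572
σ = 16.833° → d = Rσ = 6367·0.29380 = 1871 km

1871 km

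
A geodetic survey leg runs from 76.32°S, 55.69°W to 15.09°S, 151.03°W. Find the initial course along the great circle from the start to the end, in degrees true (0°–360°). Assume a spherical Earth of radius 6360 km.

261.2°

θ = atan2( sin Δλ·cos φ₂ ,  cos φ₁ sin φ₂ − sin φ₁ cos φ₂ cos Δλ )
  = atan2(-0.9613, -0.1489) = 261.20°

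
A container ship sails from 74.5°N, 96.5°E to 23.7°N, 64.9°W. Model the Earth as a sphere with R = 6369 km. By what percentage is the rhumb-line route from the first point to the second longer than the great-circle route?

28.8%

Great circle: σ = 1.4148 rad → d_gc = Rσ = 9010.6 km
Rhumb: Δφ = -0.8866, Δλ = -2.8170, Δψ = -1.5684, q = Δφ/Δψ = 0.5653 → d_rh = R√(Δφ²+q²Δλ²) = 11608.1 km
Excess = (11608.1 − 9010.6) / 9010.6 = 2597.5 / 9010.6 = 28.83% ≈ 28.8%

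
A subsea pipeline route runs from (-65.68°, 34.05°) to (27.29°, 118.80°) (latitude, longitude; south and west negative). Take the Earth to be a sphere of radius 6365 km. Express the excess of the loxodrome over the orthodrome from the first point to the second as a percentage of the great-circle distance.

2.2%

Great circle: σ = 1.9653 rad → d_gc = Rσ = 12508.9 km
Rhumb: Δφ = +1.6226, Δλ = +1.4792, Δψ = +2.0303, q = Δφ/Δψ = 0.7992 → d_rh = R√(Δφ²+q²Δλ²) = 12778.3 km
Excess = (12778.3 − 12508.9) / 12508.9 = 269.4 / 12508.9 = 2.154% ≈ 2.2%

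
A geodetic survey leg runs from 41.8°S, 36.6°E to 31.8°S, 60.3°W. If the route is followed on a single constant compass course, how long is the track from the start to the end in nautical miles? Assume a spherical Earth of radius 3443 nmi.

4689 nmi

Δψ = ln[tan(π/4+φ₂/2)/tan(π/4+φ₁/2)] = +0.2186;  Δφ = +0.1745 rad,  Δλ = -1.6912 rad
q = Δφ/Δψ = 0.7986
d = R·√(Δφ² + q²Δλ²) = 3443·1.36180 = 4689 nmi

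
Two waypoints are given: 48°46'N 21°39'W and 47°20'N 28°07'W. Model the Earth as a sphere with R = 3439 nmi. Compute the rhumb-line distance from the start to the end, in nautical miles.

Rhumb course C = atan2(Δλ, Δψ) with Δψ = ln[tan(π/4+φ₂/2)/tan(π/4+φ₁/2)] = -0.0374, Δλ = -0.1129 → C = 251.65°
d = R·|Δφ| / |cos C| = 3439·0.02502 / 0.31475 = 273 nmi

273 nmi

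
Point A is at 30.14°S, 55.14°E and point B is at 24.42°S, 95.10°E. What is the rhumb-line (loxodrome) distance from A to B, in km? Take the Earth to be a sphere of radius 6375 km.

Rhumb course C = atan2(Δλ, Δψ) with Δψ = ln[tan(π/4+φ₂/2)/tan(π/4+φ₁/2)] = +0.1124, Δλ = +0.6974 → C = 80.84°
d = R·|Δφ| / |cos C| = 6375·0.09983 / 0.15911 = 4000 km

4000 km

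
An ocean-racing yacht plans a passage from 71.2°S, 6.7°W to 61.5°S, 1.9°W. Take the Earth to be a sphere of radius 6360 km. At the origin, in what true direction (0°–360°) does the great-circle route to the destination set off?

N = sin Δλ·cos φ₂ = +0.0399;  D = cos φ₁ sin φ₂ − sin φ₁ cos φ₂ cos Δλ = +0.1669
initial course = atan2(N, D) = 13.45°

13.5°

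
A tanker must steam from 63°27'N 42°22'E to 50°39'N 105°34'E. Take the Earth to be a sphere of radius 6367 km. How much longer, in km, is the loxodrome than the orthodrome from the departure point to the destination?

Great circle: cos σ = sin φ₁ sin φ₂ + cos φ₁ cos φ₂ cos Δλ,  σ = 0.6102 rad → d_gc = 3885.26 km
Rhumb line: Δψ = -0.4158, q = Δφ/Δψ = 0.5373, d_rh = R√(Δφ²+q²Δλ²) = 4032.84 km
Excess = 4032.84 − 3885.26 = 147.58 ≈ 148 km

148 km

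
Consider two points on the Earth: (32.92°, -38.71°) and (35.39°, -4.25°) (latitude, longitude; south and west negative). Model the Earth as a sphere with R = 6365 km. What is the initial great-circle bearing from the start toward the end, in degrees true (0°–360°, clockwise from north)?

75.3°

θ = atan2( sin Δλ·cos φ₂ ,  cos φ₁ sin φ₂ − sin φ₁ cos φ₂ cos Δλ )
  = atan2(+0.4613, +0.1208) = 75.32°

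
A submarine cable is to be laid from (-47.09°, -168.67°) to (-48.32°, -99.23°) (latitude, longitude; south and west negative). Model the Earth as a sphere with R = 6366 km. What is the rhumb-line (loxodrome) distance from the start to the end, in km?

Δψ = ln[tan(π/4+φ₂/2)/tan(π/4+φ₁/2)] = -0.0319;  Δφ = -0.0215 rad,  Δλ = +1.2120 rad
q = Δφ/Δψ = 0.6729
d = R·√(Δφ² + q²Δλ²) = 6366·0.81581 = 5193 km

5193 km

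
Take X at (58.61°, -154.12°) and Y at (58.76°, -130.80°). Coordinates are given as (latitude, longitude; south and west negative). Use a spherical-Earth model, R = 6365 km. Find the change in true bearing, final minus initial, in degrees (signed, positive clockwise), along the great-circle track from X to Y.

+20.0°

At departure: θ₁ = atan2(sin Δλ cos φ₂, cos φ₁ sin φ₂ − sin φ₁ cos φ₂ cos Δλ) = 79.30°
At arrival: θ₂ = atan2(sin Δλ cos φ₁, −cos φ₂ sin φ₁ + sin φ₂ cos φ₁ cos Δλ) = 99.30°
Δθ = θ₂ − θ₁ = +20.0°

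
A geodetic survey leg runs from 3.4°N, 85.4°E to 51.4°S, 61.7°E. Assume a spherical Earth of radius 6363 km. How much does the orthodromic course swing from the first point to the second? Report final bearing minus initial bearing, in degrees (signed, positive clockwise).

Initial bearing θ₁ = atan2(sin Δλ cos φ₂, cos φ₁ sin φ₂ − sin φ₁ cos φ₂ cos Δλ) = 197.12°
Final bearing θ₂ = (initial bearing from the destination back to the start) + 180° = 208.10°
Δθ = θ₂ − θ₁ = +11.0°

+11.0°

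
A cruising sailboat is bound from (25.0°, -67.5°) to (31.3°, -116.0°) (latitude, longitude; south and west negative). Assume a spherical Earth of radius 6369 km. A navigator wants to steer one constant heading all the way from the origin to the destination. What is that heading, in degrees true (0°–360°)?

278.4°

Meridional parts: M(φ₁)=+0.4509, M(φ₂)=+0.5757 → ΔM = +0.1248;  Δλ = -0.8465 rad
tan C = Δλ / ΔM = -6.7824 → C = 278.39°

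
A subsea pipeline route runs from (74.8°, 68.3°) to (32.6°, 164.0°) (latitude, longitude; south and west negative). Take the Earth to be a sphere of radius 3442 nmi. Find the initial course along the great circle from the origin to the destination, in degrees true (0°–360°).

75.2°

θ = atan2( sin Δλ·cos φ₂ ,  cos φ₁ sin φ₂ − sin φ₁ cos φ₂ cos Δλ )
  = atan2(+0.8383, +0.2220) = 75.17°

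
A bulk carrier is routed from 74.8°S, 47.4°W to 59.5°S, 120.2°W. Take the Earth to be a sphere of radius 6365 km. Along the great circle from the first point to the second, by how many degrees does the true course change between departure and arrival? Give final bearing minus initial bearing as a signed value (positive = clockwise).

Initial bearing θ₁ = atan2(sin Δλ cos φ₂, cos φ₁ sin φ₂ − sin φ₁ cos φ₂ cos Δλ) = 260.51°
Final bearing θ₂ = (initial bearing from the destination back to the start) + 180° = 329.37°
Δθ = θ₂ − θ₁ = +68.9°

+68.9°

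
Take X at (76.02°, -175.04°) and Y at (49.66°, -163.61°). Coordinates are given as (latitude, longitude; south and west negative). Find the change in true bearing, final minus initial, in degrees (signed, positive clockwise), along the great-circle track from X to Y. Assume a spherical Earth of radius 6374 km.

+10.5°

At departure: θ₁ = atan2(sin Δλ cos φ₂, cos φ₁ sin φ₂ − sin φ₁ cos φ₂ cos Δλ) = 163.45°
At arrival: θ₂ = atan2(sin Δλ cos φ₁, −cos φ₂ sin φ₁ + sin φ₂ cos φ₁ cos Δλ) = 173.90°
Δθ = θ₂ − θ₁ = +10.5°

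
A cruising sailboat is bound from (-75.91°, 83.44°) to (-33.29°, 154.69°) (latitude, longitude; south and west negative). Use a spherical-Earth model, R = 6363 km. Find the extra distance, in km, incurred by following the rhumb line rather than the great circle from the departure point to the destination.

274 km

Great circle: cos σ = sin φ₁ sin φ₂ + cos φ₁ cos φ₂ cos Δλ,  σ = 0.9301 rad → d_gc = 5918.1 km
Rhumb line: Δψ = +1.4741, q = Δφ/Δψ = 0.5046, d_rh = R√(Δφ²+q²Δλ²) = 6192.5 km
Excess = 6192.5 − 5918.1 = 274.4 ≈ 274 km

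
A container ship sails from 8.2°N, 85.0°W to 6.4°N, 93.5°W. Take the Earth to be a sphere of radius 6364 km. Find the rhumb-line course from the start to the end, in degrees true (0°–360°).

Meridional parts: M(φ₁)=+0.1436, M(φ₂)=+0.1119 → ΔM = -0.0317;  Δλ = -0.1484 rad
tan C = Δλ / ΔM = +4.6837 → C = 257.95°

257.9°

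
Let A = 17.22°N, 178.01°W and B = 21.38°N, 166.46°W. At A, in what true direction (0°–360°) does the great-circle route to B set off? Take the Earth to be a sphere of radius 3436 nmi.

67.3°

θ = atan2( sin Δλ·cos φ₂ ,  cos φ₁ sin φ₂ − sin φ₁ cos φ₂ cos Δλ )
  = atan2(+0.1864, +0.0781) = 67.27°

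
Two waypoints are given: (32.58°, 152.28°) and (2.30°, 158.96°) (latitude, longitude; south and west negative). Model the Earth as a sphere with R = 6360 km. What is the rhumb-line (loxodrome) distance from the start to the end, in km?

Rhumb course C = atan2(Δλ, Δψ) with Δψ = ln[tan(π/4+φ₂/2)/tan(π/4+φ₁/2)] = -0.5619, Δλ = +0.1166 → C = 168.28°
d = R·|Δφ| / |cos C| = 6360·0.52849 / 0.97914 = 3433 km

3433 km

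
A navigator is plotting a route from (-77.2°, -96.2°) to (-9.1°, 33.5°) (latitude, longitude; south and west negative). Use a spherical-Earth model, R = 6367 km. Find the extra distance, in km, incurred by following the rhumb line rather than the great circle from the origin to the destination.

1431 km

Great circle: cos σ = sin φ₁ sin φ₂ + cos φ₁ cos φ₂ cos Δλ,  σ = 1.5563 rad → d_gc = 9909.0 km
Rhumb line: Δψ = +2.0283, q = Δφ/Δψ = 0.5860, d_rh = R√(Δφ²+q²Δλ²) = 11340.4 km
Excess = 11340.4 − 9909.0 = 1431.4 ≈ 1431 km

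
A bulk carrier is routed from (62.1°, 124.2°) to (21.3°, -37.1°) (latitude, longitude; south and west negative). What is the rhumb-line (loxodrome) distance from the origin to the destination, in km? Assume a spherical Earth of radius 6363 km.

13393 km

Δψ = ln[tan(π/4+φ₂/2)/tan(π/4+φ₁/2)] = -1.0121;  Δφ = -0.7121 rad,  Δλ = -2.8152 rad
q = Δφ/Δψ = 0.7036
d = R·√(Δφ² + q²Δλ²) = 6363·2.10488 = 13393 km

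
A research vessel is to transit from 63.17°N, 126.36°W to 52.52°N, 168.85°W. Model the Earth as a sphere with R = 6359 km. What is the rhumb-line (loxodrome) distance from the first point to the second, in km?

2754 km

Δψ = ln[tan(π/4+φ₂/2)/tan(π/4+φ₁/2)] = -0.3524;  Δφ = -0.1859 rad,  Δλ = -0.7416 rad
q = Δφ/Δψ = 0.5275
d = R·√(Δφ² + q²Δλ²) = 6359·0.43313 = 2754 km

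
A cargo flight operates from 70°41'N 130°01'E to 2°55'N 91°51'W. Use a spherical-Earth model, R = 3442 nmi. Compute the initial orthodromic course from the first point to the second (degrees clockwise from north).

42.8°

θ = atan2( sin Δλ·cos φ₂ ,  cos φ₁ sin φ₂ − sin φ₁ cos φ₂ cos Δλ )
  = atan2(+0.6665, +0.7187) = 42.84°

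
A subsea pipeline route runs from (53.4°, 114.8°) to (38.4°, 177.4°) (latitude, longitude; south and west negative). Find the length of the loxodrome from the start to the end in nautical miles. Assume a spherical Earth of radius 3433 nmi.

Δψ = ln[tan(π/4+φ₂/2)/tan(π/4+φ₁/2)] = -0.3796;  Δφ = -0.2618 rad,  Δλ = +1.0926 rad
q = Δφ/Δψ = 0.6896
d = R·√(Δφ² + q²Δλ²) = 3433·0.79767 = 2738 nmi

2738 nmi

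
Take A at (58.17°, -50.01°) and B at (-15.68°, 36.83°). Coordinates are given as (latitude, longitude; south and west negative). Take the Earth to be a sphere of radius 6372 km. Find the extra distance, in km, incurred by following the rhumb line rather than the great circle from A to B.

251 km

Great circle: cos σ = sin φ₁ sin φ₂ + cos φ₁ cos φ₂ cos Δλ,  σ = 1.7738 rad → d_gc = 11302.8 km
Rhumb line: Δψ = -1.5319, q = Δφ/Δψ = 0.8414, d_rh = R√(Δφ²+q²Δλ²) = 11553.4 km
Excess = 11553.4 − 11302.8 = 250.6 ≈ 251 km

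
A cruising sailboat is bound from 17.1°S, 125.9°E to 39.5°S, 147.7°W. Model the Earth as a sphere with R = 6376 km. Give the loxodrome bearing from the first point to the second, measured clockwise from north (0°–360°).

Meridional parts: M(φ₁)=-0.3030, M(φ₂)=-0.7516 → ΔM = -0.4486;  Δλ = +1.5080 rad
tan C = Δλ / ΔM = -3.3617 → C = 106.57°

106.6°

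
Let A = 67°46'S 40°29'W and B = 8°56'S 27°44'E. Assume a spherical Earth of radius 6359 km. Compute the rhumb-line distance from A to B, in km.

8401 km

Rhumb course C = atan2(Δλ, Δψ) with Δψ = ln[tan(π/4+φ₂/2)/tan(π/4+φ₁/2)] = +1.4706, Δλ = +1.1906 → C = 38.99°
d = R·|Δφ| / |cos C| = 6359·1.02684 / 0.77721 = 8401 km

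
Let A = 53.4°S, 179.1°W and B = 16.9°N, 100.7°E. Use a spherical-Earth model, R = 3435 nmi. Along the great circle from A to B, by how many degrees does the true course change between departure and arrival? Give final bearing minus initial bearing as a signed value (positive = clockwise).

+35.8°

At departure: θ₁ = atan2(sin Δλ cos φ₂, cos φ₁ sin φ₂ − sin φ₁ cos φ₂ cos Δλ) = 287.87°
At arrival: θ₂ = atan2(sin Δλ cos φ₁, −cos φ₂ sin φ₁ + sin φ₂ cos φ₁ cos Δλ) = 323.63°
Δθ = θ₂ − θ₁ = +35.8°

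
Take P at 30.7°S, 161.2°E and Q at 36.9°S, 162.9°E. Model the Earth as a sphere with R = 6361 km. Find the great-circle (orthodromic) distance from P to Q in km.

706 km

Haversine: a = sin²(Δφ/2)+cos φ₁ cos φ₂ sin²(Δλ/2) = 0.00308;  σ = 2·atan2(√a,√(1−a))
σ = 6.359° → d = Rσ = 6361·0.11098 = 706 km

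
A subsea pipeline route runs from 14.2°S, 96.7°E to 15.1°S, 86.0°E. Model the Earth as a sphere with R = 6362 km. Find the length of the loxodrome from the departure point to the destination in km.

1154 km

Δψ = ln[tan(π/4+φ₂/2)/tan(π/4+φ₁/2)] = -0.0162;  Δφ = -0.0157 rad,  Δλ = -0.1868 rad
q = Δφ/Δψ = 0.9675
d = R·√(Δφ² + q²Δλ²) = 6362·0.18136 = 1154 km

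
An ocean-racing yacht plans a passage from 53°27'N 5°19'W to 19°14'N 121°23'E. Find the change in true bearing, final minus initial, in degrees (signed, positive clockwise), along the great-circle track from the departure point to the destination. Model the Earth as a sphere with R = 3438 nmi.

At departure: θ₁ = atan2(sin Δλ cos φ₂, cos φ₁ sin φ₂ − sin φ₁ cos φ₂ cos Δλ) = 49.37°
At arrival: θ₂ = atan2(sin Δλ cos φ₁, −cos φ₂ sin φ₁ + sin φ₂ cos φ₁ cos Δλ) = 151.40°
Δθ = θ₂ − θ₁ = +102.0°

+102.0°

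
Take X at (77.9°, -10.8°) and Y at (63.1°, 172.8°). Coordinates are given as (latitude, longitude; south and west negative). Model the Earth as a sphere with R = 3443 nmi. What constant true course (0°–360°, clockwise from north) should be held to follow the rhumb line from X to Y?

Δψ = ln[tan(π/4+φ₂/2)/tan(π/4+φ₁/2)] = -0.8138
Δλ = -3.0788 rad (taken the short way round)
course = atan2(Δλ, Δψ) = 255.19°

255.2°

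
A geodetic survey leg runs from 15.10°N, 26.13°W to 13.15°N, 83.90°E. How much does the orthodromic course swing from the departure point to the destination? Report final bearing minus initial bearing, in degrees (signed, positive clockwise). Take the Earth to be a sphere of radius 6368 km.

+38.5°

At departure: θ₁ = atan2(sin Δλ cos φ₂, cos φ₁ sin φ₂ − sin φ₁ cos φ₂ cos Δλ) = 71.48°
At arrival: θ₂ = atan2(sin Δλ cos φ₁, −cos φ₂ sin φ₁ + sin φ₂ cos φ₁ cos Δλ) = 109.93°
Δθ = θ₂ − θ₁ = +38.5°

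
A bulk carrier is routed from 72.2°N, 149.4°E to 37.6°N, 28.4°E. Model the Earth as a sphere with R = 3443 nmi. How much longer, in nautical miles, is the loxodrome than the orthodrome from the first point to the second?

585 nmi

Great circle: cos σ = sin φ₁ sin φ₂ + cos φ₁ cos φ₂ cos Δλ,  σ = 1.0971 rad → d_gc = 3777.3 nmi
Rhumb line: Δψ = -1.1449, q = Δφ/Δψ = 0.5274, d_rh = R√(Δφ²+q²Δλ²) = 4362.4 nmi
Excess = 4362.4 − 3777.3 = 585.1 ≈ 585 nmi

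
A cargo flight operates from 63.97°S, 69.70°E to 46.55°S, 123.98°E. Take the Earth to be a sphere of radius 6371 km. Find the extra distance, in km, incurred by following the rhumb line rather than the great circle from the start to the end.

101 km

Great circle: cos σ = sin φ₁ sin φ₂ + cos φ₁ cos φ₂ cos Δλ,  σ = 0.5943 rad → d_gc = 3786.36 km
Rhumb line: Δψ = +0.5446, q = Δφ/Δψ = 0.5583, d_rh = R√(Δφ²+q²Δλ²) = 3886.90 km
Excess = 3886.90 − 3786.36 = 100.54 ≈ 101 km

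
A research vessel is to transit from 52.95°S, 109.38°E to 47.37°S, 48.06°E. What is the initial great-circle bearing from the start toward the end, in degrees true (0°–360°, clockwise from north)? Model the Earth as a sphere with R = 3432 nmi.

N = sin Δλ·cos φ₂ = -0.5942;  D = cos φ₁ sin φ₂ − sin φ₁ cos φ₂ cos Δλ = -0.1839
initial course = atan2(N, D) = 252.80°

252.8°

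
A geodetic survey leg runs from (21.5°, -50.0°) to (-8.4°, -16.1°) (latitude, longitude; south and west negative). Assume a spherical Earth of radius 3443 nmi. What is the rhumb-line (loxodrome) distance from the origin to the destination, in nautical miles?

Rhumb course C = atan2(Δλ, Δψ) with Δψ = ln[tan(π/4+φ₂/2)/tan(π/4+φ₁/2)] = -0.5315, Δλ = +0.5917 → C = 131.93°
d = R·|Δφ| / |cos C| = 3443·0.52185 / 0.66828 = 2689 nmi

2689 nmi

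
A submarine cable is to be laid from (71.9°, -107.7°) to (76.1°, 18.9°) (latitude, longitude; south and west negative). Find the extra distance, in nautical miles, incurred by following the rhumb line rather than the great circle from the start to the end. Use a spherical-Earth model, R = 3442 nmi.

Great circle: cos σ = sin φ₁ sin φ₂ + cos φ₁ cos φ₂ cos Δλ,  σ = 0.4987 rad → d_gc = 1716.7 nmi
Rhumb line: Δψ = +0.2675, q = Δφ/Δψ = 0.2741, d_rh = R√(Δφ²+q²Δλ²) = 2099.6 nmi
Excess = 2099.6 − 1716.7 = 382.9 ≈ 383 nmi

383 nmi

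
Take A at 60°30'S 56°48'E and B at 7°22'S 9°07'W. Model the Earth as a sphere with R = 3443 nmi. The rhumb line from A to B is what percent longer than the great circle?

Great circle: σ = 1.2547 rad → d_gc = Rσ = 4319.9 nmi
Rhumb: Δφ = +0.9274, Δλ = -1.1505, Δψ = +1.2056, q = Δφ/Δψ = 0.7692 → d_rh = R√(Δφ²+q²Δλ²) = 4413.3 nmi
Excess = (4413.3 − 4319.9) / 4319.9 = 93.4 / 4319.9 = 2.16% ≈ 2.2%

2.2%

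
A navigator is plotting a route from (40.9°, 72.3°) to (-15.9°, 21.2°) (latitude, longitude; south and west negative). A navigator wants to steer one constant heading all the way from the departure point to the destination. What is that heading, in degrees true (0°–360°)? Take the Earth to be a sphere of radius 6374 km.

Meridional parts: M(φ₁)=+0.7836, M(φ₂)=-0.2811 → ΔM = -1.0647;  Δλ = -0.8919 rad
tan C = Δλ / ΔM = +0.8377 → C = 219.95°

220.0°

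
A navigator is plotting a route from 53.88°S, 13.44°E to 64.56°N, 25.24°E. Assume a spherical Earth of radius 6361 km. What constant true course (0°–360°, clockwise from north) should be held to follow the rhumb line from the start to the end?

4.5°

Meridional parts: M(φ₁)=-1.1206, M(φ₂)=+1.4884 → ΔM = +2.6091;  Δλ = +0.2059 rad
tan C = Δλ / ΔM = +0.0789 → C = 4.51°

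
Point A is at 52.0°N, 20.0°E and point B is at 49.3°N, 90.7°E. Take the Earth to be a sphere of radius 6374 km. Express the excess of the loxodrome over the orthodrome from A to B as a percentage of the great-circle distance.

Great circle: σ = 0.7523 rad → d_gc = Rσ = 4795.2 km
Rhumb: Δφ = -0.0471, Δλ = +1.2339, Δψ = -0.0743, q = Δφ/Δψ = 0.6338 → d_rh = R√(Δφ²+q²Δλ²) = 4994.2 km
Excess = (4994.2 − 4795.2) / 4795.2 = 199.0 / 4795.2 = 4.14998% ≈ 4.1%

4.1%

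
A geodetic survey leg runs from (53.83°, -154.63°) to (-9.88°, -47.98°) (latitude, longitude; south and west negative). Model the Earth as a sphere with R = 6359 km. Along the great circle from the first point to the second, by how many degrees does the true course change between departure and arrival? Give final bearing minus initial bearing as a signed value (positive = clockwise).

At departure: θ₁ = atan2(sin Δλ cos φ₂, cos φ₁ sin φ₂ − sin φ₁ cos φ₂ cos Δλ) = 82.36°
At arrival: θ₂ = atan2(sin Δλ cos φ₁, −cos φ₂ sin φ₁ + sin φ₂ cos φ₁ cos Δλ) = 143.58°
Δθ = θ₂ − θ₁ = +61.2°

+61.2°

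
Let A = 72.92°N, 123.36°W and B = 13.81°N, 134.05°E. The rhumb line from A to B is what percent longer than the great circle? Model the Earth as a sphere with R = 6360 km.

Great circle: σ = 1.4040 rad → d_gc = Rσ = 8929.6 km
Rhumb: Δφ = -1.0317, Δλ = -1.7905, Δψ = -1.6526, q = Δφ/Δψ = 0.6243 → d_rh = R√(Δφ²+q²Δλ²) = 9674.1 km
Excess = (9674.1 − 8929.6) / 8929.6 = 744.5 / 8929.6 = 8.34% ≈ 8.3%

8.3%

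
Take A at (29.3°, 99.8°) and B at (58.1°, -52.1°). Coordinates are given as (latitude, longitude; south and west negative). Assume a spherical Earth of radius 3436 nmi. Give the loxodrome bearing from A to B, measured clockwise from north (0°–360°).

285.1°

Meridional parts: M(φ₁)=+0.5352, M(φ₂)=+1.2525 → ΔM = +0.7172;  Δλ = -2.6512 rad
tan C = Δλ / ΔM = -3.6965 → C = 285.14°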